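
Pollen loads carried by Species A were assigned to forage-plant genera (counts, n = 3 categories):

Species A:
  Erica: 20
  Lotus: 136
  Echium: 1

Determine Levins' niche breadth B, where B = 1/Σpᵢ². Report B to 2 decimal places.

1.30

Proportions for Species A (n=157): 20/157=0.1274, 136/157=0.8662, 1/157=0.0064
Σpᵢ² = 0.1274² + 0.8662² + 0.0064² = 0.016231 + 0.750302 + 0.000041 = 0.766574
B = 1 / 0.766574 = 1.3045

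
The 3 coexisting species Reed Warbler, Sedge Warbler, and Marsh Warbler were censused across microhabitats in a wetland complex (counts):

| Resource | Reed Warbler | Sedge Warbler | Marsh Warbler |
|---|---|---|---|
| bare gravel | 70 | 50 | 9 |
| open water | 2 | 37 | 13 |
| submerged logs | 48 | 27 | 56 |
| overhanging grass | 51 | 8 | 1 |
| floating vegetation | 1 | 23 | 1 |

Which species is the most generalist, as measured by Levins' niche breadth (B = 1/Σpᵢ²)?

Proportions for Reed Warbler (n=172): 70/172=0.4070, 2/172=0.0116, 48/172=0.2791, 51/172=0.2965, 1/172=0.0058
Proportions for Sedge Warbler (n=145): 50/145=0.3448, 37/145=0.2552, 27/145=0.1862, 8/145=0.0552, 23/145=0.1586
Proportions for Marsh Warbler (n=80): 9/80=0.1125, 13/80=0.1625, 56/80=0.7000, 1/80=0.0125, 1/80=0.0125
Σp_Reedᵢ² = 0.4070² + 0.0116² + 0.2791² + 0.2965² + 0.0058² = 0.165649 + 0.000135 + 0.077897 + 0.087912 + 0.000034 = 0.331627
B_Reed = 1 / 0.331627 = 3.0154
Σp_Sedgᵢ² = 0.3448² + 0.2552² + 0.1862² + 0.0552² + 0.1586² = 0.118887 + 0.065127 + 0.034670 + 0.003047 + 0.025154 = 0.246885
B_Sedg = 1 / 0.246885 = 4.0505
Σp_Marsᵢ² = 0.1125² + 0.1625² + 0.7000² + 0.0125² + 0.0125² = 0.012656 + 0.026406 + 0.490000 + 0.000156 + 0.000156 = 0.529374
B_Mars = 1 / 0.529374 = 1.8890
Highest B → broadest niche (most generalist): Sedge Warbler (B = 4.05).

Sedge Warbler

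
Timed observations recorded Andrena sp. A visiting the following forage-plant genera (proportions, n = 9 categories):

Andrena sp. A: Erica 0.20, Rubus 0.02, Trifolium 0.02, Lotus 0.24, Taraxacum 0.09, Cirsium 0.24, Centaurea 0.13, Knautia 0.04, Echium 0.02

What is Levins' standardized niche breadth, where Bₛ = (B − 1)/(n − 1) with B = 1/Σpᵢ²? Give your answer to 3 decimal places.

Σpᵢ² = 0.20² + 0.02² + 0.02² + 0.24² + 0.09² + 0.24² + 0.13² + 0.04² + 0.02² = 0.0400 + 0.0004 + 0.0004 + 0.0576 + 0.0081 + 0.0576 + 0.0169 + 0.0016 + 0.0004 = 0.1830
B = 1 / 0.1830 = 5.46448
Bₛ = (B − 1)/(n − 1) = (5.46448 − 1)/(9 − 1) = 4.46448/8 = 0.55806

0.558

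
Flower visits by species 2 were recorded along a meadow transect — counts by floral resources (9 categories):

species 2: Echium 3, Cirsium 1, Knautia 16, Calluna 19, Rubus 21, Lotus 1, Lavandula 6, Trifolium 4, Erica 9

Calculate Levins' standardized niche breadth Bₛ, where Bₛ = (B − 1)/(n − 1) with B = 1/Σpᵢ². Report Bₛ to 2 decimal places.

Proportions for species 2 (n=80): 3/80=0.0375, 1/80=0.0125, 16/80=0.2000, 19/80=0.2375, 21/80=0.2625, 1/80=0.0125, 6/80=0.0750, 4/80=0.0500, 9/80=0.1125
Σpᵢ² = 0.0375² + 0.0125² + 0.2000² + 0.2375² + 0.2625² + 0.0125² + 0.0750² + 0.0500² + 0.1125² = 0.001406 + 0.000156 + 0.040000 + 0.056406 + 0.068906 + 0.000156 + 0.005625 + 0.002500 + 0.012656 = 0.187811
B = 1 / 0.187811 = 5.3245
Bₛ = (B − 1)/(n − 1) = (5.3245 − 1)/(9 − 1) = 4.3245/8 = 0.5406

0.54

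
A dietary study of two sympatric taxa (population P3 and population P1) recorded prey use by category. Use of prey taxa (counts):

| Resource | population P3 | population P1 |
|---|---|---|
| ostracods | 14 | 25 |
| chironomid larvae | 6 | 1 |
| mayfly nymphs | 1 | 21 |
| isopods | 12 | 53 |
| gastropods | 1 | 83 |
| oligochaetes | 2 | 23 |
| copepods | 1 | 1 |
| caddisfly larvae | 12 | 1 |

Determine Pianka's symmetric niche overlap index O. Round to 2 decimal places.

0.47

Proportions for population P3 (n=49): 14/49=0.2857, 6/49=0.1224, 1/49=0.0204, 12/49=0.2449, 1/49=0.0204, 2/49=0.0408, 1/49=0.0204, 12/49=0.2449
Proportions for population P1 (n=208): 25/208=0.1202, 1/208=0.0048, 21/208=0.1010, 53/208=0.2548, 83/208=0.3990, 23/208=0.1106, 1/208=0.0048, 1/208=0.0048
Σ p₁ᵢp₂ᵢ = 0.034341 + 0.000588 + 0.002060 + 0.062401 + 0.008140 + 0.004512 + 0.000098 + 0.001176 = 0.113316
Σp_1ᵢ² = 0.2857² + 0.1224² + 0.0204² + 0.2449² + 0.0204² + 0.0408² + 0.0204² + 0.2449² = 0.081624 + 0.014982 + 0.000416 + 0.059976 + 0.000416 + 0.001665 + 0.000416 + 0.059976 = 0.219471
Σp_2ᵢ² = 0.1202² + 0.0048² + 0.1010² + 0.2548² + 0.3990² + 0.1106² + 0.0048² + 0.0048² = 0.014448 + 0.000023 + 0.010201 + 0.064923 + 0.159201 + 0.012232 + 0.000023 + 0.000023 = 0.261074
O = 0.113316 / √(0.219471 × 0.261074) = 0.113316 / 0.2393704 = 0.4734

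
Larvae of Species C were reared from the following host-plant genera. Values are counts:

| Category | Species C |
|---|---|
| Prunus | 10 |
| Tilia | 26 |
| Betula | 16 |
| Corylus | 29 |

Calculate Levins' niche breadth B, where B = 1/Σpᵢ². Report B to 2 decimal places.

Proportions for Species C (n=81): 10/81=0.1235, 26/81=0.3210, 16/81=0.1975, 29/81=0.3580
Σpᵢ² = 0.1235² + 0.3210² + 0.1975² + 0.3580² = 0.015252 + 0.103041 + 0.039006 + 0.128164 = 0.285463
B = 1 / 0.285463 = 3.5031

3.50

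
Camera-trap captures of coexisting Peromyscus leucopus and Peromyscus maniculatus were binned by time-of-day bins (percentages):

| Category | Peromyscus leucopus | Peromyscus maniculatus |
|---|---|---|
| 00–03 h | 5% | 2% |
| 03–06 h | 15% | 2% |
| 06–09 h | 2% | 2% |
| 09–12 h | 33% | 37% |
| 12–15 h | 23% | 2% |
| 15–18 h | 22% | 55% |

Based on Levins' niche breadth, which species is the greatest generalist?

Convert percentages to proportions (divide by 100).
Σp_leucᵢ² = 0.05² + 0.15² + 0.02² + 0.33² + 0.23² + 0.22² = 0.0025 + 0.0225 + 0.0004 + 0.1089 + 0.0529 + 0.0484 = 0.2356
B_leuc = 1 / 0.2356 = 4.2445
Σp_maniᵢ² = 0.02² + 0.02² + 0.02² + 0.37² + 0.02² + 0.55² = 0.0004 + 0.0004 + 0.0004 + 0.1369 + 0.0004 + 0.3025 = 0.4410
B_mani = 1 / 0.4410 = 2.2676
Highest B → broadest niche (most generalist): Peromyscus leucopus (B = 4.24).

Peromyscus leucopus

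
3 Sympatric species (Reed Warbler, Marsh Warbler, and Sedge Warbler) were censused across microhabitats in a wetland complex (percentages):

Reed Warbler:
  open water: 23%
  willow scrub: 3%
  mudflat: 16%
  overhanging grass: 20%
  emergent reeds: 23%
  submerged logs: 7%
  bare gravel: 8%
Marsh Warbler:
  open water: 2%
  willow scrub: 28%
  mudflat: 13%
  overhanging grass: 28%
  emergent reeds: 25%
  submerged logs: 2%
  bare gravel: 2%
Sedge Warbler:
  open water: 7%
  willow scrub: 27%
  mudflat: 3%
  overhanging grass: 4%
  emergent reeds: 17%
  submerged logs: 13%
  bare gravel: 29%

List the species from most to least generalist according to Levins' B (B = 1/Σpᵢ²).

Reed Warbler > Sedge Warbler > Marsh Warbler

Convert percentages to proportions (divide by 100).
Σp_Reedᵢ² = 0.23² + 0.03² + 0.16² + 0.20² + 0.23² + 0.07² + 0.08² = 0.0529 + 0.0009 + 0.0256 + 0.0400 + 0.0529 + 0.0049 + 0.0064 = 0.1836
B_Reed = 1 / 0.1836 = 5.4466
Σp_Marsᵢ² = 0.02² + 0.28² + 0.13² + 0.28² + 0.25² + 0.02² + 0.02² = 0.0004 + 0.0784 + 0.0169 + 0.0784 + 0.0625 + 0.0004 + 0.0004 = 0.2374
B_Mars = 1 / 0.2374 = 4.2123
Σp_Sedgᵢ² = 0.07² + 0.27² + 0.03² + 0.04² + 0.17² + 0.13² + 0.29² = 0.0049 + 0.0729 + 0.0009 + 0.0016 + 0.0289 + 0.0169 + 0.0841 = 0.2102
B_Sedg = 1 / 0.2102 = 4.7574
Ranking by B (broadest → narrowest): Reed Warbler (5.45) > Sedge Warbler (4.76) > Marsh Warbler (4.21)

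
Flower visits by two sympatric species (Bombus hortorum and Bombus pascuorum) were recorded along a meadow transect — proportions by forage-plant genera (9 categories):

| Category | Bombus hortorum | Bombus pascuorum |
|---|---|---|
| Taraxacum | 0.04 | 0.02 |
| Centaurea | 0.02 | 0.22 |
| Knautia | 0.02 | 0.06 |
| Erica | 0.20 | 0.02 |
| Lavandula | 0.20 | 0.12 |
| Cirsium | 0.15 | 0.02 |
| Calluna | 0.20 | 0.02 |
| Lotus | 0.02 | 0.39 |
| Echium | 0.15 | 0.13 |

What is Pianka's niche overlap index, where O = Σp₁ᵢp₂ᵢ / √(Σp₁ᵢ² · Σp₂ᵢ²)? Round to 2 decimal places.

Σ p₁ᵢp₂ᵢ = 0.0008 + 0.0044 + 0.0012 + 0.0040 + 0.0240 + 0.0030 + 0.0040 + 0.0078 + 0.0195 = 0.0687
Σp_1ᵢ² = 0.04² + 0.02² + 0.02² + 0.20² + 0.20² + 0.15² + 0.20² + 0.02² + 0.15² = 0.0016 + 0.0004 + 0.0004 + 0.0400 + 0.0400 + 0.0225 + 0.0400 + 0.0004 + 0.0225 = 0.1678
Σp_2ᵢ² = 0.02² + 0.22² + 0.06² + 0.02² + 0.12² + 0.02² + 0.02² + 0.39² + 0.13² = 0.0004 + 0.0484 + 0.0036 + 0.0004 + 0.0144 + 0.0004 + 0.0004 + 0.1521 + 0.0169 = 0.2370
O = 0.0687 / √(0.1678 × 0.2370) = 0.0687 / 0.19942 = 0.3445

0.34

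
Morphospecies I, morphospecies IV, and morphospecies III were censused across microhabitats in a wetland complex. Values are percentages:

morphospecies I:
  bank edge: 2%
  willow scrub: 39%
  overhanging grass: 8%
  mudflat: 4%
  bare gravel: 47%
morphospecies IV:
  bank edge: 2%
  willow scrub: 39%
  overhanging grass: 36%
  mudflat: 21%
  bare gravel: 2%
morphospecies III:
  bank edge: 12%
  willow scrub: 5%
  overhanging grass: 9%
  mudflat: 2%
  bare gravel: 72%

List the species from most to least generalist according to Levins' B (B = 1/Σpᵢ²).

morphospecies IV > morphospecies I > morphospecies III

Convert percentages to proportions (divide by 100).
Σp_Iᵢ² = 0.02² + 0.39² + 0.08² + 0.04² + 0.47² = 0.0004 + 0.1521 + 0.0064 + 0.0016 + 0.2209 = 0.3814
B_I = 1 / 0.3814 = 2.6219
Σp_IVᵢ² = 0.02² + 0.39² + 0.36² + 0.21² + 0.02² = 0.0004 + 0.1521 + 0.1296 + 0.0441 + 0.0004 = 0.3266
B_IV = 1 / 0.3266 = 3.0618
Σp_IIIᵢ² = 0.12² + 0.05² + 0.09² + 0.02² + 0.72² = 0.0144 + 0.0025 + 0.0081 + 0.0004 + 0.5184 = 0.5438
B_III = 1 / 0.5438 = 1.8389
Ranking by B (broadest → narrowest): morphospecies IV (3.06) > morphospecies I (2.62) > morphospecies III (1.84)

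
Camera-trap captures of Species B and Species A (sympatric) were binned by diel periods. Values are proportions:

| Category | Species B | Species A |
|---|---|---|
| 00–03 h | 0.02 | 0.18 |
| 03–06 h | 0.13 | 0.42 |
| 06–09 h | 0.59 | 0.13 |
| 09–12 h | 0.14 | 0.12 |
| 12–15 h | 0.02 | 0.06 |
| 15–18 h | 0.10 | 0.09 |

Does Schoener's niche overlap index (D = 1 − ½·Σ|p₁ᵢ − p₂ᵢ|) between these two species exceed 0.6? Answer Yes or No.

Σ|p₁ᵢ − p₂ᵢ| = 0.16 + 0.29 + 0.46 + 0.02 + 0.04 + 0.01 = 0.98
D = 1 − ½ × 0.98 = 1 − 0.490 = 0.5100
D = 0.5100 < 0.6 → No.

No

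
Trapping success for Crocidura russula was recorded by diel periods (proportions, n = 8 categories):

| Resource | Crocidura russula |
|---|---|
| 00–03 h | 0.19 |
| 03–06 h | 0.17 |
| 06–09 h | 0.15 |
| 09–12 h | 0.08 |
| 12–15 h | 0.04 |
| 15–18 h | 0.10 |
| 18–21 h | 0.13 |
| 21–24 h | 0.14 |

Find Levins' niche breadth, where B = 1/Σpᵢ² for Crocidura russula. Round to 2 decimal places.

Σpᵢ² = 0.19² + 0.17² + 0.15² + 0.08² + 0.04² + 0.10² + 0.13² + 0.14² = 0.0361 + 0.0289 + 0.0225 + 0.0064 + 0.0016 + 0.0100 + 0.0169 + 0.0196 = 0.1420
B = 1 / 0.1420 = 7.0423

7.04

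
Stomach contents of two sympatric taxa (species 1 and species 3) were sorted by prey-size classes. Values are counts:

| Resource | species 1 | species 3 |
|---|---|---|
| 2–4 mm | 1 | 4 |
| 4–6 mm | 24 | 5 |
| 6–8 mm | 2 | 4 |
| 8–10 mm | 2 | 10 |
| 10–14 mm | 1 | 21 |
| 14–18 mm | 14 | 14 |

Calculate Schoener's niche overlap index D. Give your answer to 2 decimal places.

0.46

Proportions for species 1 (n=44): 1/44=0.0227, 24/44=0.5455, 2/44=0.0455, 2/44=0.0455, 1/44=0.0227, 14/44=0.3182
Proportions for species 3 (n=58): 4/58=0.0690, 5/58=0.0862, 4/58=0.0690, 10/58=0.1724, 21/58=0.3621, 14/58=0.2414
Σ|p₁ᵢ − p₂ᵢ| = 0.0463 + 0.4593 + 0.0235 + 0.1269 + 0.3394 + 0.0768 = 1.0722
D = 1 − ½ × 1.0722 = 1 − 0.53610 = 0.46390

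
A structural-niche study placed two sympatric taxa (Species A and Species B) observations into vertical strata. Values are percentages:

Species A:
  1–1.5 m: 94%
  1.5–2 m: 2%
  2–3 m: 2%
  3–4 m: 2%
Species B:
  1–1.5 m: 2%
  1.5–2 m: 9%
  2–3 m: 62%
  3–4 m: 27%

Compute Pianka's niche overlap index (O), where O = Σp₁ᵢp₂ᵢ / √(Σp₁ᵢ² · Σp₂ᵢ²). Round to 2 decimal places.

Convert percentages to proportions (divide by 100).
Σ p₁ᵢp₂ᵢ = 0.0188 + 0.0018 + 0.0124 + 0.0054 = 0.0384
Σp_1ᵢ² = 0.94² + 0.02² + 0.02² + 0.02² = 0.8836 + 0.0004 + 0.0004 + 0.0004 = 0.8848
Σp_2ᵢ² = 0.02² + 0.09² + 0.62² + 0.27² = 0.0004 + 0.0081 + 0.3844 + 0.0729 = 0.4658
O = 0.0384 / √(0.8848 × 0.4658) = 0.0384 / 0.64198 = 0.0598

0.06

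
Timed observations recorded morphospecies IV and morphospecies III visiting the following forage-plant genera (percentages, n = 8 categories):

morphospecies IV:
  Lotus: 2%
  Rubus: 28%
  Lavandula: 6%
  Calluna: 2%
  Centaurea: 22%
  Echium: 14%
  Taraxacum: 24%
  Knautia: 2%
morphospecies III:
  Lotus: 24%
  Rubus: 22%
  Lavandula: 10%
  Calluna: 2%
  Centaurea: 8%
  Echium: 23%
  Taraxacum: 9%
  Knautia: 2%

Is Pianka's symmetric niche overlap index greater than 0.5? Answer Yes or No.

Convert percentages to proportions (divide by 100).
Σ p₁ᵢp₂ᵢ = 0.0048 + 0.0616 + 0.0060 + 0.0004 + 0.0176 + 0.0322 + 0.0216 + 0.0004 = 0.1446
Σp_1ᵢ² = 0.02² + 0.28² + 0.06² + 0.02² + 0.22² + 0.14² + 0.24² + 0.02² = 0.0004 + 0.0784 + 0.0036 + 0.0004 + 0.0484 + 0.0196 + 0.0576 + 0.0004 = 0.2088
Σp_2ᵢ² = 0.24² + 0.22² + 0.10² + 0.02² + 0.08² + 0.23² + 0.09² + 0.02² = 0.0576 + 0.0484 + 0.0100 + 0.0004 + 0.0064 + 0.0529 + 0.0081 + 0.0004 = 0.1842
O = 0.1446 / √(0.2088 × 0.1842) = 0.1446 / 0.19611 = 0.7373
O = 0.7373 > 0.5 → Yes.

Yes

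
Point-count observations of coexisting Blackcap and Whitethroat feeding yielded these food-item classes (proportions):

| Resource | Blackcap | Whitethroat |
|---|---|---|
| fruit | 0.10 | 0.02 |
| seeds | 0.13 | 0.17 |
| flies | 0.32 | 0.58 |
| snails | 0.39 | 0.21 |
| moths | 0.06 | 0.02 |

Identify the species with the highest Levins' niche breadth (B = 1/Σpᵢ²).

Σp_Blacᵢ² = 0.10² + 0.13² + 0.32² + 0.39² + 0.06² = 0.0100 + 0.0169 + 0.1024 + 0.1521 + 0.0036 = 0.2850
B_Blac = 1 / 0.2850 = 3.5088
Σp_Whitᵢ² = 0.02² + 0.17² + 0.58² + 0.21² + 0.02² = 0.0004 + 0.0289 + 0.3364 + 0.0441 + 0.0004 = 0.4102
B_Whit = 1 / 0.4102 = 2.4378
Highest B → broadest niche (most generalist): Blackcap (B = 3.51).

Blackcap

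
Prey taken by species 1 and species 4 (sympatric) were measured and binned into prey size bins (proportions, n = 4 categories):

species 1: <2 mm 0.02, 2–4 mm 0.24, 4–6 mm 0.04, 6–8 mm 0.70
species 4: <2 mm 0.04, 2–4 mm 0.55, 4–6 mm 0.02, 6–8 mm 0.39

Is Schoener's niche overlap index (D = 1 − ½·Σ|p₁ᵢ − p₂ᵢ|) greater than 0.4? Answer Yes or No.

Yes

Σ|p₁ᵢ − p₂ᵢ| = 0.02 + 0.31 + 0.02 + 0.31 = 0.66
D = 1 − ½ × 0.66 = 1 − 0.330 = 0.6700
D = 0.6700 > 0.4 → Yes.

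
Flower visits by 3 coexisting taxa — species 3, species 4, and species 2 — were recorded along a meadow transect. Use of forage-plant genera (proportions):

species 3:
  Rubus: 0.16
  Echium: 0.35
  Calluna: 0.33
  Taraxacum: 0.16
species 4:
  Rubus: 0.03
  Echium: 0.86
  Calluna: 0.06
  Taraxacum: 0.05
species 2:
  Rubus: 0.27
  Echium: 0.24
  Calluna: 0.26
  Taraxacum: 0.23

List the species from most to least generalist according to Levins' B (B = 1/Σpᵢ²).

species 2 > species 3 > species 4

Σp_3ᵢ² = 0.16² + 0.35² + 0.33² + 0.16² = 0.0256 + 0.1225 + 0.1089 + 0.0256 = 0.2826
B_3 = 1 / 0.2826 = 3.5386
Σp_4ᵢ² = 0.03² + 0.86² + 0.06² + 0.05² = 0.0009 + 0.7396 + 0.0036 + 0.0025 = 0.7466
B_4 = 1 / 0.7466 = 1.3394
Σp_2ᵢ² = 0.27² + 0.24² + 0.26² + 0.23² = 0.0729 + 0.0576 + 0.0676 + 0.0529 = 0.2510
B_2 = 1 / 0.2510 = 3.9841
Ranking by B (broadest → narrowest): species 2 (3.98) > species 3 (3.54) > species 4 (1.34)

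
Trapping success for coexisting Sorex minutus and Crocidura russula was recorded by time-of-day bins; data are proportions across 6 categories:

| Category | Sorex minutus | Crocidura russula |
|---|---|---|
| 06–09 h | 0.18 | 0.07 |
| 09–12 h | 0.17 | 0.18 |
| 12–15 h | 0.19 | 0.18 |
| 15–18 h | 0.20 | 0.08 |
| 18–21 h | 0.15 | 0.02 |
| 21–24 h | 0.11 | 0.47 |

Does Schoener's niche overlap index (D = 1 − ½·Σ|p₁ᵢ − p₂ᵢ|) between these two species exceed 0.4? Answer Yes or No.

Σ|p₁ᵢ − p₂ᵢ| = 0.11 + 0.01 + 0.01 + 0.12 + 0.13 + 0.36 = 0.74
D = 1 − ½ × 0.74 = 1 − 0.370 = 0.6300
D = 0.6300 > 0.4 → Yes.

Yes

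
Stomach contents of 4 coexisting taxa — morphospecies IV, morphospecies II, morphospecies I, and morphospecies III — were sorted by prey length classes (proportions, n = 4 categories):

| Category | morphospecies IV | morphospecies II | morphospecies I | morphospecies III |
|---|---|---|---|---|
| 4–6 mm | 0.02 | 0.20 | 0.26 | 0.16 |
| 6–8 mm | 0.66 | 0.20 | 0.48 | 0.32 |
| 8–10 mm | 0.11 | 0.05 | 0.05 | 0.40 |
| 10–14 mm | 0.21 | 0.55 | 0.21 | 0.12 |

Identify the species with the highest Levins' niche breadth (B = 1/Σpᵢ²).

morphospecies III

Σp_IVᵢ² = 0.02² + 0.66² + 0.11² + 0.21² = 0.0004 + 0.4356 + 0.0121 + 0.0441 = 0.4922
B_IV = 1 / 0.4922 = 2.0317
Σp_IIᵢ² = 0.20² + 0.20² + 0.05² + 0.55² = 0.0400 + 0.0400 + 0.0025 + 0.3025 = 0.3850
B_II = 1 / 0.3850 = 2.5974
Σp_Iᵢ² = 0.26² + 0.48² + 0.05² + 0.21² = 0.0676 + 0.2304 + 0.0025 + 0.0441 = 0.3446
B_I = 1 / 0.3446 = 2.9019
Σp_IIIᵢ² = 0.16² + 0.32² + 0.40² + 0.12² = 0.0256 + 0.1024 + 0.1600 + 0.0144 = 0.3024
B_III = 1 / 0.3024 = 3.3069
Highest B → broadest niche (most generalist): morphospecies III (B = 3.31).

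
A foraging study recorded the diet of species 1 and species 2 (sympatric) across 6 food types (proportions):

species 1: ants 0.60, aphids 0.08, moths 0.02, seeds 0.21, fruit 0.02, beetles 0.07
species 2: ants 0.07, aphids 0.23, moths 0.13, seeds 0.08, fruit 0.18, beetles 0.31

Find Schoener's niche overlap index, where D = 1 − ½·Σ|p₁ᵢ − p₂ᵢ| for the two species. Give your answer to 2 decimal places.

Σ|p₁ᵢ − p₂ᵢ| = 0.53 + 0.15 + 0.11 + 0.13 + 0.16 + 0.24 = 1.32
D = 1 − ½ × 1.32 = 1 − 0.660 = 0.3400

0.34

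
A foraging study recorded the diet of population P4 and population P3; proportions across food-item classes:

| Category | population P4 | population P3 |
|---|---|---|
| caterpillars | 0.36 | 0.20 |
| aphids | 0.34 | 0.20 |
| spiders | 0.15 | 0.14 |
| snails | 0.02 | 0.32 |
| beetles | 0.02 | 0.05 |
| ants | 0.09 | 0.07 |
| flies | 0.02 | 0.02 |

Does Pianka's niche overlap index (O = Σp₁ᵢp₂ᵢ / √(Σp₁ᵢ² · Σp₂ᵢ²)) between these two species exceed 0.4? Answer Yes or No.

Yes

Σ p₁ᵢp₂ᵢ = 0.0720 + 0.0680 + 0.0210 + 0.0064 + 0.0010 + 0.0063 + 0.0004 = 0.1751
Σp_1ᵢ² = 0.36² + 0.34² + 0.15² + 0.02² + 0.02² + 0.09² + 0.02² = 0.1296 + 0.1156 + 0.0225 + 0.0004 + 0.0004 + 0.0081 + 0.0004 = 0.2770
Σp_2ᵢ² = 0.20² + 0.20² + 0.14² + 0.32² + 0.05² + 0.07² + 0.02² = 0.0400 + 0.0400 + 0.0196 + 0.1024 + 0.0025 + 0.0049 + 0.0004 = 0.2098
O = 0.1751 / √(0.2770 × 0.2098) = 0.1751 / 0.24107 = 0.7263
O = 0.7263 > 0.4 → Yes.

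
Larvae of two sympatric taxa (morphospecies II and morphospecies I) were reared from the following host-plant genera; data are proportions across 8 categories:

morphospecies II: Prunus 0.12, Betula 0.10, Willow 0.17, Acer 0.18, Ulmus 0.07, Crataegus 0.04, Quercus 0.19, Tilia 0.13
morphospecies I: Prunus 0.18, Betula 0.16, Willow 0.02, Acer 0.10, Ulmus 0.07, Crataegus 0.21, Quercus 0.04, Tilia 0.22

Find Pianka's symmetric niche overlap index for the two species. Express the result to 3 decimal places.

0.696

Σ p₁ᵢp₂ᵢ = 0.0216 + 0.0160 + 0.0034 + 0.0180 + 0.0049 + 0.0084 + 0.0076 + 0.0286 = 0.1085
Σp_1ᵢ² = 0.12² + 0.10² + 0.17² + 0.18² + 0.07² + 0.04² + 0.19² + 0.13² = 0.0144 + 0.0100 + 0.0289 + 0.0324 + 0.0049 + 0.0016 + 0.0361 + 0.0169 = 0.1452
Σp_2ᵢ² = 0.18² + 0.16² + 0.02² + 0.10² + 0.07² + 0.21² + 0.04² + 0.22² = 0.0324 + 0.0256 + 0.0004 + 0.0100 + 0.0049 + 0.0441 + 0.0016 + 0.0484 = 0.1674
O = 0.1085 / √(0.1452 × 0.1674) = 0.1085 / 0.155905 = 0.69594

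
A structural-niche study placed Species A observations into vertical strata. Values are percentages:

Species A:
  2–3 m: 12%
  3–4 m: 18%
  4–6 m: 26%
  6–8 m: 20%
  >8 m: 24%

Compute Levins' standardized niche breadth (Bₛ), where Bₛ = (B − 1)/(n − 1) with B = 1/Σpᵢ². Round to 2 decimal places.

0.93

Convert percentages to proportions (divide by 100).
Σpᵢ² = 0.12² + 0.18² + 0.26² + 0.20² + 0.24² = 0.0144 + 0.0324 + 0.0676 + 0.0400 + 0.0576 = 0.2120
B = 1 / 0.2120 = 4.7170
Bₛ = (B − 1)/(n − 1) = (4.7170 − 1)/(5 − 1) = 3.7170/4 = 0.9293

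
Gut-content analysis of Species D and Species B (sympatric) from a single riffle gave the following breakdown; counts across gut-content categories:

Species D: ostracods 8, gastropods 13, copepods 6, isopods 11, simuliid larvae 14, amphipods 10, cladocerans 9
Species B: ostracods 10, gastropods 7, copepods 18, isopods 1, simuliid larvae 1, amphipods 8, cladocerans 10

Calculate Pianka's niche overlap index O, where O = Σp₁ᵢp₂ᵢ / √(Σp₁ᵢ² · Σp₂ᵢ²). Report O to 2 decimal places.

Proportions for Species D (n=71): 8/71=0.1127, 13/71=0.1831, 6/71=0.0845, 11/71=0.1549, 14/71=0.1972, 10/71=0.1408, 9/71=0.1268
Proportions for Species B (n=55): 10/55=0.1818, 7/55=0.1273, 18/55=0.3273, 1/55=0.0182, 1/55=0.0182, 8/55=0.1455, 10/55=0.1818
Σ p₁ᵢp₂ᵢ = 0.020489 + 0.023309 + 0.027657 + 0.002819 + 0.003589 + 0.020486 + 0.023052 = 0.121401
Σp_1ᵢ² = 0.1127² + 0.1831² + 0.0845² + 0.1549² + 0.1972² + 0.1408² + 0.1268² = 0.012701 + 0.033526 + 0.007140 + 0.023994 + 0.038888 + 0.019825 + 0.016078 = 0.152152
Σp_2ᵢ² = 0.1818² + 0.1273² + 0.3273² + 0.0182² + 0.0182² + 0.1455² + 0.1818² = 0.033051 + 0.016205 + 0.107125 + 0.000331 + 0.000331 + 0.021170 + 0.033051 = 0.211264
O = 0.121401 / √(0.152152 × 0.211264) = 0.121401 / 0.1792881 = 0.6771

0.68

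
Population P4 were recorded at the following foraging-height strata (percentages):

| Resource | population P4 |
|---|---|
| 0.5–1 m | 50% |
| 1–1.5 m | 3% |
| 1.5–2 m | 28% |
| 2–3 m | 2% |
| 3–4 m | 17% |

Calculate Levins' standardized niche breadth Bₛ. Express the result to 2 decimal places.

0.45

Convert percentages to proportions (divide by 100).
Σpᵢ² = 0.50² + 0.03² + 0.28² + 0.02² + 0.17² = 0.2500 + 0.0009 + 0.0784 + 0.0004 + 0.0289 = 0.3586
B = 1 / 0.3586 = 2.7886
Bₛ = (B − 1)/(n − 1) = (2.7886 − 1)/(5 − 1) = 1.7886/4 = 0.4472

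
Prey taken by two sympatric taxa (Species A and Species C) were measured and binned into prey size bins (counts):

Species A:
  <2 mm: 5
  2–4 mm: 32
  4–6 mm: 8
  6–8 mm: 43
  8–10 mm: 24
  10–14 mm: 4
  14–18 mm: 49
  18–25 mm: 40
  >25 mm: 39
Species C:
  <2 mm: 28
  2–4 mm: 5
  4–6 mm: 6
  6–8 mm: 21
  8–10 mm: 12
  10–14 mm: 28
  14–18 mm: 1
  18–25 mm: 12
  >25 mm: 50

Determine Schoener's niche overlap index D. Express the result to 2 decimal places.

Proportions for Species A (n=244): 5/244=0.0205, 32/244=0.1311, 8/244=0.0328, 43/244=0.1762, 24/244=0.0984, 4/244=0.0164, 49/244=0.2008, 40/244=0.1639, 39/244=0.1598
Proportions for Species C (n=163): 28/163=0.1718, 5/163=0.0307, 6/163=0.0368, 21/163=0.1288, 12/163=0.0736, 28/163=0.1718, 1/163=0.0061, 12/163=0.0736, 50/163=0.3067
Σ|p₁ᵢ − p₂ᵢ| = 0.1513 + 0.1004 + 0.0040 + 0.0474 + 0.0248 + 0.1554 + 0.1947 + 0.0903 + 0.1469 = 0.9152
D = 1 − ½ × 0.9152 = 1 − 0.45760 = 0.54240

0.54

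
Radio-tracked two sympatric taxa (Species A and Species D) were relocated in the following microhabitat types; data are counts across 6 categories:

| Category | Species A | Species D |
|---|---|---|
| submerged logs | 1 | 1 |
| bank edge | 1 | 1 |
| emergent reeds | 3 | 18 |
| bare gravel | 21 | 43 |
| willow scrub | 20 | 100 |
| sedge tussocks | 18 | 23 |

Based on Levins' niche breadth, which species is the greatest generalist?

Proportions for Species A (n=64): 1/64=0.0156, 1/64=0.0156, 3/64=0.0469, 21/64=0.3281, 20/64=0.3125, 18/64=0.2813
Proportions for Species D (n=186): 1/186=0.0054, 1/186=0.0054, 18/186=0.0968, 43/186=0.2312, 100/186=0.5376, 23/186=0.1237
Σp_Aᵢ² = 0.0156² + 0.0156² + 0.0469² + 0.3281² + 0.3125² + 0.2813² = 0.000243 + 0.000243 + 0.002200 + 0.107650 + 0.097656 + 0.079130 = 0.287122
B_A = 1 / 0.287122 = 3.4828
Σp_Dᵢ² = 0.0054² + 0.0054² + 0.0968² + 0.2312² + 0.5376² + 0.1237² = 0.000029 + 0.000029 + 0.009370 + 0.053453 + 0.289014 + 0.015302 = 0.367197
B_D = 1 / 0.367197 = 2.7233
Highest B → broadest niche (most generalist): Species A (B = 3.48).

Species A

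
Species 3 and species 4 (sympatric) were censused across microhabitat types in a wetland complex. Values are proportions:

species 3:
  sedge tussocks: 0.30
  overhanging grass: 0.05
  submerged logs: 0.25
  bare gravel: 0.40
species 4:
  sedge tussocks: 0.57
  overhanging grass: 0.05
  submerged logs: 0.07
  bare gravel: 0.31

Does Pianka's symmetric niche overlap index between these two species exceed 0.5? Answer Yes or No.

Σ p₁ᵢp₂ᵢ = 0.1710 + 0.0025 + 0.0175 + 0.1240 = 0.3150
Σp_1ᵢ² = 0.30² + 0.05² + 0.25² + 0.40² = 0.0900 + 0.0025 + 0.0625 + 0.1600 = 0.3150
Σp_2ᵢ² = 0.57² + 0.05² + 0.07² + 0.31² = 0.3249 + 0.0025 + 0.0049 + 0.0961 = 0.4284
O = 0.3150 / √(0.3150 × 0.4284) = 0.3150 / 0.36735 = 0.8575
O = 0.8575 > 0.5 → Yes.

Yes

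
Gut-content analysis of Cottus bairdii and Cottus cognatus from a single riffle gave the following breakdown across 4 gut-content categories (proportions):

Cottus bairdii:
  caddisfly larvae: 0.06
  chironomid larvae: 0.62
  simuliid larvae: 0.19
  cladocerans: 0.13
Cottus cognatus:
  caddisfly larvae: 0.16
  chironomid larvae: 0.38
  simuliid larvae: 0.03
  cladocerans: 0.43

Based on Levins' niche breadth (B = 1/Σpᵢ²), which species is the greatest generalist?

Cottus cognatus

Σp_bairᵢ² = 0.06² + 0.62² + 0.19² + 0.13² = 0.0036 + 0.3844 + 0.0361 + 0.0169 = 0.4410
B_bair = 1 / 0.4410 = 2.2676
Σp_cognᵢ² = 0.16² + 0.38² + 0.03² + 0.43² = 0.0256 + 0.1444 + 0.0009 + 0.1849 = 0.3558
B_cogn = 1 / 0.3558 = 2.8106
Highest B → broadest niche (most generalist): Cottus cognatus (B = 2.81).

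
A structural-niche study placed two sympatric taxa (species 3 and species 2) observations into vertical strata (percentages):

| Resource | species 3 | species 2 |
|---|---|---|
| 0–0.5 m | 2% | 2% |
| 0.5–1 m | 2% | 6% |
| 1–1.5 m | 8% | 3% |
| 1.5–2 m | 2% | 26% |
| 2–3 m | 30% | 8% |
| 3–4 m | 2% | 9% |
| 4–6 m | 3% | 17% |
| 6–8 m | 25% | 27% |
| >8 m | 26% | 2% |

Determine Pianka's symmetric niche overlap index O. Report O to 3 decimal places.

0.542

Convert percentages to proportions (divide by 100).
Σ p₁ᵢp₂ᵢ = 0.0004 + 0.0012 + 0.0024 + 0.0052 + 0.0240 + 0.0018 + 0.0051 + 0.0675 + 0.0052 = 0.1128
Σp_1ᵢ² = 0.02² + 0.02² + 0.08² + 0.02² + 0.30² + 0.02² + 0.03² + 0.25² + 0.26² = 0.0004 + 0.0004 + 0.0064 + 0.0004 + 0.0900 + 0.0004 + 0.0009 + 0.0625 + 0.0676 = 0.2290
Σp_2ᵢ² = 0.02² + 0.06² + 0.03² + 0.26² + 0.08² + 0.09² + 0.17² + 0.27² + 0.02² = 0.0004 + 0.0036 + 0.0009 + 0.0676 + 0.0064 + 0.0081 + 0.0289 + 0.0729 + 0.0004 = 0.1892
O = 0.1128 / √(0.2290 × 0.1892) = 0.1128 / 0.208151 = 0.54191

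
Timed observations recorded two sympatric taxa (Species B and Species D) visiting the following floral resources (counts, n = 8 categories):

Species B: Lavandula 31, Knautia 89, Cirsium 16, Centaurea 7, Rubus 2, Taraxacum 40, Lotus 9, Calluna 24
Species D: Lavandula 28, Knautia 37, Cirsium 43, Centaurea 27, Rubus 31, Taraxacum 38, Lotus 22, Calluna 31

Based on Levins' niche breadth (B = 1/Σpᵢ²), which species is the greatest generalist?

Species D

Proportions for Species B (n=218): 31/218=0.1422, 89/218=0.4083, 16/218=0.0734, 7/218=0.0321, 2/218=0.0092, 40/218=0.1835, 9/218=0.0413, 24/218=0.1101
Proportions for Species D (n=257): 28/257=0.1089, 37/257=0.1440, 43/257=0.1673, 27/257=0.1051, 31/257=0.1206, 38/257=0.1479, 22/257=0.0856, 31/257=0.1206
Σp_Bᵢ² = 0.1422² + 0.4083² + 0.0734² + 0.0321² + 0.0092² + 0.1835² + 0.0413² + 0.1101² = 0.020221 + 0.166709 + 0.005388 + 0.001030 + 0.000085 + 0.033672 + 0.001706 + 0.012122 = 0.240933
B_B = 1 / 0.240933 = 4.1505
Σp_Dᵢ² = 0.1089² + 0.1440² + 0.1673² + 0.1051² + 0.1206² + 0.1479² + 0.0856² + 0.1206² = 0.011859 + 0.020736 + 0.027989 + 0.011046 + 0.014544 + 0.021874 + 0.007327 + 0.014544 = 0.129919
B_D = 1 / 0.129919 = 7.6971
Highest B → broadest niche (most generalist): Species D (B = 7.70).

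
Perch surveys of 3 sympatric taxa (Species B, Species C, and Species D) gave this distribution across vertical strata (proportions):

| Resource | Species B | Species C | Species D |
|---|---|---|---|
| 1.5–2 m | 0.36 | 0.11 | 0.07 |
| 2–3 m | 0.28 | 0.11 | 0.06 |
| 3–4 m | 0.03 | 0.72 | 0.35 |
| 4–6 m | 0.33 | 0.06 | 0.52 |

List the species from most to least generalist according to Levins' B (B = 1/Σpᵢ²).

Σp_Bᵢ² = 0.36² + 0.28² + 0.03² + 0.33² = 0.1296 + 0.0784 + 0.0009 + 0.1089 = 0.3178
B_B = 1 / 0.3178 = 3.1466
Σp_Cᵢ² = 0.11² + 0.11² + 0.72² + 0.06² = 0.0121 + 0.0121 + 0.5184 + 0.0036 = 0.5462
B_C = 1 / 0.5462 = 1.8308
Σp_Dᵢ² = 0.07² + 0.06² + 0.35² + 0.52² = 0.0049 + 0.0036 + 0.1225 + 0.2704 = 0.4014
B_D = 1 / 0.4014 = 2.4913
Ranking by B (broadest → narrowest): Species B (3.15) > Species D (2.49) > Species C (1.83)

Species B > Species D > Species C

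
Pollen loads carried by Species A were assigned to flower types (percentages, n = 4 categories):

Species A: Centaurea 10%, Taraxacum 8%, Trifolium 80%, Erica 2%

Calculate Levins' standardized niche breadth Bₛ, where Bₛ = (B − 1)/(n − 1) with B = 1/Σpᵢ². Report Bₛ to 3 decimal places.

0.174

Convert percentages to proportions (divide by 100).
Σpᵢ² = 0.10² + 0.08² + 0.80² + 0.02² = 0.0100 + 0.0064 + 0.6400 + 0.0004 = 0.6568
B = 1 / 0.6568 = 1.52253
Bₛ = (B − 1)/(n − 1) = (1.52253 − 1)/(4 − 1) = 0.52253/3 = 0.17418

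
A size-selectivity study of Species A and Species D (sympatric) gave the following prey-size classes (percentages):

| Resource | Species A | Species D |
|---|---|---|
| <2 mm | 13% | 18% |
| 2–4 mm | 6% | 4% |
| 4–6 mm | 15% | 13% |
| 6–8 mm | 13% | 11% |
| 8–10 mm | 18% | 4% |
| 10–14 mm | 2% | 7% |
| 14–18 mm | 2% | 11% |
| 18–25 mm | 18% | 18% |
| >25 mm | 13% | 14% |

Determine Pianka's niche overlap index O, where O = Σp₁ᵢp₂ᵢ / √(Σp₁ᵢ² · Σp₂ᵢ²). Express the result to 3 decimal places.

Convert percentages to proportions (divide by 100).
Σ p₁ᵢp₂ᵢ = 0.0234 + 0.0024 + 0.0195 + 0.0143 + 0.0072 + 0.0014 + 0.0022 + 0.0324 + 0.0182 = 0.1210
Σp_1ᵢ² = 0.13² + 0.06² + 0.15² + 0.13² + 0.18² + 0.02² + 0.02² + 0.18² + 0.13² = 0.0169 + 0.0036 + 0.0225 + 0.0169 + 0.0324 + 0.0004 + 0.0004 + 0.0324 + 0.0169 = 0.1424
Σp_2ᵢ² = 0.18² + 0.04² + 0.13² + 0.11² + 0.04² + 0.07² + 0.11² + 0.18² + 0.14² = 0.0324 + 0.0016 + 0.0169 + 0.0121 + 0.0016 + 0.0049 + 0.0121 + 0.0324 + 0.0196 = 0.1336
O = 0.1210 / √(0.1424 × 0.1336) = 0.1210 / 0.137930 = 0.87726

0.877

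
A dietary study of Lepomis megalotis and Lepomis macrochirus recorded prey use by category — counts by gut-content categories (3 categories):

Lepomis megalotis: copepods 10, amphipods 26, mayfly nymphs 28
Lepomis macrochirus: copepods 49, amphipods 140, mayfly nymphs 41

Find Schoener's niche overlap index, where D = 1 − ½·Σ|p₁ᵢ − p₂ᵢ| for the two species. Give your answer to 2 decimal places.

0.74

Proportions for Lepomis megalotis (n=64): 10/64=0.1563, 26/64=0.4063, 28/64=0.4375
Proportions for Lepomis macrochirus (n=230): 49/230=0.2130, 140/230=0.6087, 41/230=0.1783
Σ|p₁ᵢ − p₂ᵢ| = 0.0567 + 0.2024 + 0.2592 = 0.5183
D = 1 − ½ × 0.5183 = 1 − 0.25915 = 0.74085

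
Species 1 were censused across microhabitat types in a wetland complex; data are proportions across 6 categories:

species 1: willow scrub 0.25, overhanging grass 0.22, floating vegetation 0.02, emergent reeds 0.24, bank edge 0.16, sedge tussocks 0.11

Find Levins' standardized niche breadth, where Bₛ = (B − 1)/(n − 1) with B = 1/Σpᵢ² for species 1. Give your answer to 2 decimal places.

Σpᵢ² = 0.25² + 0.22² + 0.02² + 0.24² + 0.16² + 0.11² = 0.0625 + 0.0484 + 0.0004 + 0.0576 + 0.0256 + 0.0121 = 0.2066
B = 1 / 0.2066 = 4.8403
Bₛ = (B − 1)/(n − 1) = (4.8403 − 1)/(6 − 1) = 3.8403/5 = 0.7681

0.77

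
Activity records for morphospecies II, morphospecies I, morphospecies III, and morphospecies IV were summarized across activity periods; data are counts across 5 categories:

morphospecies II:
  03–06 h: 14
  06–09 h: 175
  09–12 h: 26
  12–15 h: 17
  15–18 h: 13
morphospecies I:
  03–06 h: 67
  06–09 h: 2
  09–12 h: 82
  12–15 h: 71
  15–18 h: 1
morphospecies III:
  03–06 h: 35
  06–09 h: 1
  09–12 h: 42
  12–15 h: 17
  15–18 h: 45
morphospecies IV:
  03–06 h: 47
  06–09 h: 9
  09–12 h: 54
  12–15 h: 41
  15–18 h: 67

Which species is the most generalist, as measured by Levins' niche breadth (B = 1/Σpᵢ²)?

morphospecies IV

Proportions for morphospecies II (n=245): 14/245=0.0571, 175/245=0.7143, 26/245=0.1061, 17/245=0.0694, 13/245=0.0531
Proportions for morphospecies I (n=223): 67/223=0.3004, 2/223=0.0090, 82/223=0.3677, 71/223=0.3184, 1/223=0.0045
Proportions for morphospecies III (n=140): 35/140=0.2500, 1/140=0.0071, 42/140=0.3000, 17/140=0.1214, 45/140=0.3214
Proportions for morphospecies IV (n=218): 47/218=0.2156, 9/218=0.0413, 54/218=0.2477, 41/218=0.1881, 67/218=0.3073
Σp_IIᵢ² = 0.0571² + 0.7143² + 0.1061² + 0.0694² + 0.0531² = 0.003260 + 0.510224 + 0.011257 + 0.004816 + 0.002820 = 0.532377
B_II = 1 / 0.532377 = 1.8784
Σp_Iᵢ² = 0.3004² + 0.0090² + 0.3677² + 0.3184² + 0.0045² = 0.090240 + 0.000081 + 0.135203 + 0.101379 + 0.000020 = 0.326923
B_I = 1 / 0.326923 = 3.0588
Σp_IIIᵢ² = 0.2500² + 0.0071² + 0.3000² + 0.1214² + 0.3214² = 0.062500 + 0.000050 + 0.090000 + 0.014738 + 0.103298 = 0.270586
B_III = 1 / 0.270586 = 3.6957
Σp_IVᵢ² = 0.2156² + 0.0413² + 0.2477² + 0.1881² + 0.3073² = 0.046483 + 0.001706 + 0.061355 + 0.035382 + 0.094433 = 0.239359
B_IV = 1 / 0.239359 = 4.1778
Highest B → broadest niche (most generalist): morphospecies IV (B = 4.18).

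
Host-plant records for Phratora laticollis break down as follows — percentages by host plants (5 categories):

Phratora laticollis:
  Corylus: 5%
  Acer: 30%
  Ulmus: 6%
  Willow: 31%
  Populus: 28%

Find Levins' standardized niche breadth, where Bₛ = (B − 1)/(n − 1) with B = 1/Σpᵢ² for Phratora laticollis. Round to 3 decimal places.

Convert percentages to proportions (divide by 100).
Σpᵢ² = 0.05² + 0.30² + 0.06² + 0.31² + 0.28² = 0.0025 + 0.0900 + 0.0036 + 0.0961 + 0.0784 = 0.2706
B = 1 / 0.2706 = 3.69549
Bₛ = (B − 1)/(n − 1) = (3.69549 − 1)/(5 − 1) = 2.69549/4 = 0.67387

0.674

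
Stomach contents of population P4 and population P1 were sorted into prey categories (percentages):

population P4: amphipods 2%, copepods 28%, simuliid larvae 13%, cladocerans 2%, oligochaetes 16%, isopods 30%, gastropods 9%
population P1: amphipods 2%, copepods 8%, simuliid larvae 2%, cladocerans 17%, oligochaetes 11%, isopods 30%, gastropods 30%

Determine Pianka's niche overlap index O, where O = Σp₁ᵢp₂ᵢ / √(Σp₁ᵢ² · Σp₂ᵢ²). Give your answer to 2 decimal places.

Convert percentages to proportions (divide by 100).
Σ p₁ᵢp₂ᵢ = 0.0004 + 0.0224 + 0.0026 + 0.0034 + 0.0176 + 0.0900 + 0.0270 = 0.1634
Σp_1ᵢ² = 0.02² + 0.28² + 0.13² + 0.02² + 0.16² + 0.30² + 0.09² = 0.0004 + 0.0784 + 0.0169 + 0.0004 + 0.0256 + 0.0900 + 0.0081 = 0.2198
Σp_2ᵢ² = 0.02² + 0.08² + 0.02² + 0.17² + 0.11² + 0.30² + 0.30² = 0.0004 + 0.0064 + 0.0004 + 0.0289 + 0.0121 + 0.0900 + 0.0900 = 0.2282
O = 0.1634 / √(0.2198 × 0.2282) = 0.1634 / 0.22396 = 0.7296

0.73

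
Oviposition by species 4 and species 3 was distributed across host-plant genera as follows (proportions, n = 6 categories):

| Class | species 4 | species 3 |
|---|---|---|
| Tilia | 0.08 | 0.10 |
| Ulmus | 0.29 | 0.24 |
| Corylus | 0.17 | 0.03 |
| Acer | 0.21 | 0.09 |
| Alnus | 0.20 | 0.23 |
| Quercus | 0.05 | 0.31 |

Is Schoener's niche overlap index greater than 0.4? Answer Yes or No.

Σ|p₁ᵢ − p₂ᵢ| = 0.02 + 0.05 + 0.14 + 0.12 + 0.03 + 0.26 = 0.62
D = 1 − ½ × 0.62 = 1 − 0.310 = 0.6900
D = 0.6900 > 0.4 → Yes.

Yes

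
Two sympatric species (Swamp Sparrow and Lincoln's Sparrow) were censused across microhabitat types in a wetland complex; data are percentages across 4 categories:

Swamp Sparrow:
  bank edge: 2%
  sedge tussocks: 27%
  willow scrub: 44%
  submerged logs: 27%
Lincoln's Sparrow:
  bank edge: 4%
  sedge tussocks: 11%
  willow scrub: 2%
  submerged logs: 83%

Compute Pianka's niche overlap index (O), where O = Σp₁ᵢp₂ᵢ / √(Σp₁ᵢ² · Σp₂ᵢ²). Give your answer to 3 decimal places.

0.539

Convert percentages to proportions (divide by 100).
Σ p₁ᵢp₂ᵢ = 0.0008 + 0.0297 + 0.0088 + 0.2241 = 0.2634
Σp_1ᵢ² = 0.02² + 0.27² + 0.44² + 0.27² = 0.0004 + 0.0729 + 0.1936 + 0.0729 = 0.3398
Σp_2ᵢ² = 0.04² + 0.11² + 0.02² + 0.83² = 0.0016 + 0.0121 + 0.0004 + 0.6889 = 0.7030
O = 0.2634 / √(0.3398 × 0.7030) = 0.2634 / 0.488753 = 0.53892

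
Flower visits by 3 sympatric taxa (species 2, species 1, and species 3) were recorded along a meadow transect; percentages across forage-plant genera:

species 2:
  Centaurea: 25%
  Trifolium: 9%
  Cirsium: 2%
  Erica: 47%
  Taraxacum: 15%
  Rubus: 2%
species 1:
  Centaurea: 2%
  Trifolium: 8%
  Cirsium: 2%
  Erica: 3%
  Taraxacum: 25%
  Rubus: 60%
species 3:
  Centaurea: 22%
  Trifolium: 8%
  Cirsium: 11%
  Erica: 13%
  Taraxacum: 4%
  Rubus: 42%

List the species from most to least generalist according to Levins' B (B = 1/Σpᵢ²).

Convert percentages to proportions (divide by 100).
Σp_2ᵢ² = 0.25² + 0.09² + 0.02² + 0.47² + 0.15² + 0.02² = 0.0625 + 0.0081 + 0.0004 + 0.2209 + 0.0225 + 0.0004 = 0.3148
B_2 = 1 / 0.3148 = 3.1766
Σp_1ᵢ² = 0.02² + 0.08² + 0.02² + 0.03² + 0.25² + 0.60² = 0.0004 + 0.0064 + 0.0004 + 0.0009 + 0.0625 + 0.3600 = 0.4306
B_1 = 1 / 0.4306 = 2.3223
Σp_3ᵢ² = 0.22² + 0.08² + 0.11² + 0.13² + 0.04² + 0.42² = 0.0484 + 0.0064 + 0.0121 + 0.0169 + 0.0016 + 0.1764 = 0.2618
B_3 = 1 / 0.2618 = 3.8197
Ranking by B (broadest → narrowest): species 3 (3.82) > species 2 (3.18) > species 1 (2.32)

species 3 > species 2 > species 1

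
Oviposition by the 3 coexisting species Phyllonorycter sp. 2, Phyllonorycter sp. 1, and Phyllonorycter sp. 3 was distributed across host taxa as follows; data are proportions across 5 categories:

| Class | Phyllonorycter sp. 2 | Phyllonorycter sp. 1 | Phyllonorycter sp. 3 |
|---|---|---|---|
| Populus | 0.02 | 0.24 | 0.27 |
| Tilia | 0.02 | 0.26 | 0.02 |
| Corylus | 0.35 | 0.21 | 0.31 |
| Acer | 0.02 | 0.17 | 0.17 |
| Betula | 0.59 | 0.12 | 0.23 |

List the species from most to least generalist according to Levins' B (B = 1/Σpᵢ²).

Phyllonorycter sp. 1 > Phyllonorycter sp. 3 > Phyllonorycter sp. 2

Σp_2ᵢ² = 0.02² + 0.02² + 0.35² + 0.02² + 0.59² = 0.0004 + 0.0004 + 0.1225 + 0.0004 + 0.3481 = 0.4718
B_2 = 1 / 0.4718 = 2.1195
Σp_1ᵢ² = 0.24² + 0.26² + 0.21² + 0.17² + 0.12² = 0.0576 + 0.0676 + 0.0441 + 0.0289 + 0.0144 = 0.2126
B_1 = 1 / 0.2126 = 4.7037
Σp_3ᵢ² = 0.27² + 0.02² + 0.31² + 0.17² + 0.23² = 0.0729 + 0.0004 + 0.0961 + 0.0289 + 0.0529 = 0.2512
B_3 = 1 / 0.2512 = 3.9809
Ranking by B (broadest → narrowest): Phyllonorycter sp. 1 (4.70) > Phyllonorycter sp. 3 (3.98) > Phyllonorycter sp. 2 (2.12)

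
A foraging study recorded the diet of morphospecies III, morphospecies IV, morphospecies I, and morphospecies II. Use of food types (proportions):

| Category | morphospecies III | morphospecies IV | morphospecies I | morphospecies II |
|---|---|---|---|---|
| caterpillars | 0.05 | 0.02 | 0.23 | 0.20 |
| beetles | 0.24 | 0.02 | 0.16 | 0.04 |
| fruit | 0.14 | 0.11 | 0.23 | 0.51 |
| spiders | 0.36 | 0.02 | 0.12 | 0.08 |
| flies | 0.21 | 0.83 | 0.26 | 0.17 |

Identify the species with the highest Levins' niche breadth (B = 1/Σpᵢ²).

Σp_IIIᵢ² = 0.05² + 0.24² + 0.14² + 0.36² + 0.21² = 0.0025 + 0.0576 + 0.0196 + 0.1296 + 0.0441 = 0.2534
B_III = 1 / 0.2534 = 3.9463
Σp_IVᵢ² = 0.02² + 0.02² + 0.11² + 0.02² + 0.83² = 0.0004 + 0.0004 + 0.0121 + 0.0004 + 0.6889 = 0.7022
B_IV = 1 / 0.7022 = 1.4241
Σp_Iᵢ² = 0.23² + 0.16² + 0.23² + 0.12² + 0.26² = 0.0529 + 0.0256 + 0.0529 + 0.0144 + 0.0676 = 0.2134
B_I = 1 / 0.2134 = 4.6860
Σp_IIᵢ² = 0.20² + 0.04² + 0.51² + 0.08² + 0.17² = 0.0400 + 0.0016 + 0.2601 + 0.0064 + 0.0289 = 0.3370
B_II = 1 / 0.3370 = 2.9674
Highest B → broadest niche (most generalist): morphospecies I (B = 4.69).

morphospecies I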